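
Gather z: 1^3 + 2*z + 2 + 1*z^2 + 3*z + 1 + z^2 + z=2*z^2 + 6*z + 4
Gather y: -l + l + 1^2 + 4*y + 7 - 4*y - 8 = 0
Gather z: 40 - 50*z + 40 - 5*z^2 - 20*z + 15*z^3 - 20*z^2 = 15*z^3 - 25*z^2 - 70*z + 80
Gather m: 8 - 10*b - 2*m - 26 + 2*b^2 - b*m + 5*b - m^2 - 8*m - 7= 2*b^2 - 5*b - m^2 + m*(-b - 10) - 25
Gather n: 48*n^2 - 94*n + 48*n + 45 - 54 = 48*n^2 - 46*n - 9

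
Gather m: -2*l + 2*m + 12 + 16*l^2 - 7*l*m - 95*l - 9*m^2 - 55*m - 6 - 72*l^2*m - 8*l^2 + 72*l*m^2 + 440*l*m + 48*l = 8*l^2 - 49*l + m^2*(72*l - 9) + m*(-72*l^2 + 433*l - 53) + 6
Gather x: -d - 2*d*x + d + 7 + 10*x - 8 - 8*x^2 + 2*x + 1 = -8*x^2 + x*(12 - 2*d)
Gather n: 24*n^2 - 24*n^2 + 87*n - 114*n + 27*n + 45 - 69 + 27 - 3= 0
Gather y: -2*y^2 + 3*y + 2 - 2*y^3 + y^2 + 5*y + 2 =-2*y^3 - y^2 + 8*y + 4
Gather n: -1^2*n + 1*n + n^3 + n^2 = n^3 + n^2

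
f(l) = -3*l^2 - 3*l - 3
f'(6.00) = -39.00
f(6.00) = -129.00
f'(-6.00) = 33.00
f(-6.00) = -93.00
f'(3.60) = -24.60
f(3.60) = -52.68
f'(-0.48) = -0.12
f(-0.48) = -2.25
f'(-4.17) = 22.02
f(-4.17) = -42.66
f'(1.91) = -14.46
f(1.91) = -19.67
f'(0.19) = -4.14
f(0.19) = -3.68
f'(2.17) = -16.02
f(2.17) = -23.64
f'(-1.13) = 3.78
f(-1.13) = -3.44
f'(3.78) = -25.68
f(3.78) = -57.21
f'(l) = -6*l - 3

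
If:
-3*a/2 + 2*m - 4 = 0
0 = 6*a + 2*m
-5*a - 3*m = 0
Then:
No Solution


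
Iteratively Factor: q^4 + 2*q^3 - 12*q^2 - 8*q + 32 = (q + 2)*(q^3 - 12*q + 16) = (q - 2)*(q + 2)*(q^2 + 2*q - 8) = (q - 2)*(q + 2)*(q + 4)*(q - 2)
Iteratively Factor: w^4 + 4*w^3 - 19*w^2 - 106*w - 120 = (w + 3)*(w^3 + w^2 - 22*w - 40) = (w - 5)*(w + 3)*(w^2 + 6*w + 8) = (w - 5)*(w + 3)*(w + 4)*(w + 2)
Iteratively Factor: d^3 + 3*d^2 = (d)*(d^2 + 3*d) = d*(d + 3)*(d)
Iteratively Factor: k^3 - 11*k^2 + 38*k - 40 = (k - 2)*(k^2 - 9*k + 20) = (k - 5)*(k - 2)*(k - 4)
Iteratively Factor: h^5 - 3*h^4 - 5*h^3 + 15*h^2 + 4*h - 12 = (h - 3)*(h^4 - 5*h^2 + 4) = (h - 3)*(h - 2)*(h^3 + 2*h^2 - h - 2) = (h - 3)*(h - 2)*(h - 1)*(h^2 + 3*h + 2) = (h - 3)*(h - 2)*(h - 1)*(h + 1)*(h + 2)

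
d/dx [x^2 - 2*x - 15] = 2*x - 2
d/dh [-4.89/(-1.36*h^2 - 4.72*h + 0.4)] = (-13.3008*h - 23.0808)/(1.36*h^2 + 4.72*h - 0.4)^2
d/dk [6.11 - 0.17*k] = -0.170000000000000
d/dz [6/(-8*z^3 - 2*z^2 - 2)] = 6*z*(6*z + 1)/(4*z^3 + z^2 + 1)^2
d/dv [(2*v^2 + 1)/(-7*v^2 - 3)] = 2*v/(7*v^2 + 3)^2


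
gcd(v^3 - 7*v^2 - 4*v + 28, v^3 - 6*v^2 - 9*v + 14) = v^2 - 5*v - 14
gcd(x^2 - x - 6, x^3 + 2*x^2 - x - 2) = x + 2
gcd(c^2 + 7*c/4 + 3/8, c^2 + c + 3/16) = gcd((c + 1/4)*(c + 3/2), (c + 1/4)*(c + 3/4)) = c + 1/4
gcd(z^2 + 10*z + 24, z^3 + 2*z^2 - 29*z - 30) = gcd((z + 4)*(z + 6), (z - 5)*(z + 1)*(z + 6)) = z + 6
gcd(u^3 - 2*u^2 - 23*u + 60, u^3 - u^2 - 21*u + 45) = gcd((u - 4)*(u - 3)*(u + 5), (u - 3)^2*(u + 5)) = u^2 + 2*u - 15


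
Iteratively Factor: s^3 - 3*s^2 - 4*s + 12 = (s + 2)*(s^2 - 5*s + 6) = (s - 2)*(s + 2)*(s - 3)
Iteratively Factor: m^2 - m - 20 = (m + 4)*(m - 5)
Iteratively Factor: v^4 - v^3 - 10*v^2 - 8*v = (v + 1)*(v^3 - 2*v^2 - 8*v) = (v - 4)*(v + 1)*(v^2 + 2*v) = v*(v - 4)*(v + 1)*(v + 2)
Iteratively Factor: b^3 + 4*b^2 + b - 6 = (b + 2)*(b^2 + 2*b - 3) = (b + 2)*(b + 3)*(b - 1)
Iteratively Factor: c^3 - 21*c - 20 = (c - 5)*(c^2 + 5*c + 4) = (c - 5)*(c + 1)*(c + 4)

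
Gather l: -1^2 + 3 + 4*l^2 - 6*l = 4*l^2 - 6*l + 2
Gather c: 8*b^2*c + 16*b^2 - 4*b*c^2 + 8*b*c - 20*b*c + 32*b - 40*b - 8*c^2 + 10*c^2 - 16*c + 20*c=16*b^2 - 8*b + c^2*(2 - 4*b) + c*(8*b^2 - 12*b + 4)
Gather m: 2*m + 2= 2*m + 2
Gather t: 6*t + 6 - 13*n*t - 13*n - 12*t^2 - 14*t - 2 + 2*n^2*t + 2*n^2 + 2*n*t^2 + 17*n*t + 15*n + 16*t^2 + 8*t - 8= 2*n^2 + 2*n + t^2*(2*n + 4) + t*(2*n^2 + 4*n) - 4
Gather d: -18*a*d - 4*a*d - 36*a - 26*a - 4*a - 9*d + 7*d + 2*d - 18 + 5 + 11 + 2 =-22*a*d - 66*a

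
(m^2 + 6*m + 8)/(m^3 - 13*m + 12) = (m + 2)/(m^2 - 4*m + 3)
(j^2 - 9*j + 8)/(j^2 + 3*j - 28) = (j^2 - 9*j + 8)/(j^2 + 3*j - 28)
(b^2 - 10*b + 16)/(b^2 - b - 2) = (b - 8)/(b + 1)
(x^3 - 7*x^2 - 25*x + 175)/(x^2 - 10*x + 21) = (x^2 - 25)/(x - 3)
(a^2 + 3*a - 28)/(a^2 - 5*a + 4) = (a + 7)/(a - 1)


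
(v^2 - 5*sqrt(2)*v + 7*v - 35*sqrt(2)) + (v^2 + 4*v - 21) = 2*v^2 - 5*sqrt(2)*v + 11*v - 35*sqrt(2) - 21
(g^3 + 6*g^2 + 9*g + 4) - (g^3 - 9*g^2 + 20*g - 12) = 15*g^2 - 11*g + 16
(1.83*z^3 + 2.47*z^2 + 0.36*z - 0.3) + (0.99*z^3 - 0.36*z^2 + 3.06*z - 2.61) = 2.82*z^3 + 2.11*z^2 + 3.42*z - 2.91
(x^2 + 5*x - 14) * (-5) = -5*x^2 - 25*x + 70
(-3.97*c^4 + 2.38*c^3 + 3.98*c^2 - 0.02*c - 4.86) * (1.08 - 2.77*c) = 10.9969*c^5 - 10.8802*c^4 - 8.4542*c^3 + 4.3538*c^2 + 13.4406*c - 5.2488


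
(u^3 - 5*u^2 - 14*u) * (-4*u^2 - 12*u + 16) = -4*u^5 + 8*u^4 + 132*u^3 + 88*u^2 - 224*u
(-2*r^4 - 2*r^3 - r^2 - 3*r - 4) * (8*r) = -16*r^5 - 16*r^4 - 8*r^3 - 24*r^2 - 32*r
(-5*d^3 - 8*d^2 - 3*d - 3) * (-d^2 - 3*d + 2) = 5*d^5 + 23*d^4 + 17*d^3 - 4*d^2 + 3*d - 6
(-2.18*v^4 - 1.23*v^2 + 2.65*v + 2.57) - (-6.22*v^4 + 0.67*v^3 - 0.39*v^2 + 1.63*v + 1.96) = 4.04*v^4 - 0.67*v^3 - 0.84*v^2 + 1.02*v + 0.61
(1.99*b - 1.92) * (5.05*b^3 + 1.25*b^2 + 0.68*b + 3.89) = 10.0495*b^4 - 7.2085*b^3 - 1.0468*b^2 + 6.4355*b - 7.4688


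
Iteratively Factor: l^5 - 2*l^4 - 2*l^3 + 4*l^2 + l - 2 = (l - 2)*(l^4 - 2*l^2 + 1) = (l - 2)*(l + 1)*(l^3 - l^2 - l + 1) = (l - 2)*(l + 1)^2*(l^2 - 2*l + 1) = (l - 2)*(l - 1)*(l + 1)^2*(l - 1)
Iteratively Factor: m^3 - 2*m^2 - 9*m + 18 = (m + 3)*(m^2 - 5*m + 6) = (m - 3)*(m + 3)*(m - 2)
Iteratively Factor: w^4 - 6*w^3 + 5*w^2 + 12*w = (w - 3)*(w^3 - 3*w^2 - 4*w) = (w - 3)*(w + 1)*(w^2 - 4*w) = w*(w - 3)*(w + 1)*(w - 4)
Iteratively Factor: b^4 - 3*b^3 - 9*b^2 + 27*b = (b - 3)*(b^3 - 9*b) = (b - 3)^2*(b^2 + 3*b) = (b - 3)^2*(b + 3)*(b)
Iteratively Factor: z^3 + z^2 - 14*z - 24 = (z - 4)*(z^2 + 5*z + 6) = (z - 4)*(z + 2)*(z + 3)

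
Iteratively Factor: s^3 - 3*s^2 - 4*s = (s)*(s^2 - 3*s - 4) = s*(s + 1)*(s - 4)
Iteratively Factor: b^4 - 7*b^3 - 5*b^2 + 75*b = (b - 5)*(b^3 - 2*b^2 - 15*b) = (b - 5)*(b + 3)*(b^2 - 5*b) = (b - 5)^2*(b + 3)*(b)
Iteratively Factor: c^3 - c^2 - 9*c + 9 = (c + 3)*(c^2 - 4*c + 3) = (c - 3)*(c + 3)*(c - 1)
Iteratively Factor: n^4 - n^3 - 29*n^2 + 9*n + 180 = (n - 3)*(n^3 + 2*n^2 - 23*n - 60) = (n - 5)*(n - 3)*(n^2 + 7*n + 12) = (n - 5)*(n - 3)*(n + 4)*(n + 3)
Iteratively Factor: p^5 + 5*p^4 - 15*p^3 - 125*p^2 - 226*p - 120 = (p + 4)*(p^4 + p^3 - 19*p^2 - 49*p - 30) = (p - 5)*(p + 4)*(p^3 + 6*p^2 + 11*p + 6) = (p - 5)*(p + 3)*(p + 4)*(p^2 + 3*p + 2) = (p - 5)*(p + 2)*(p + 3)*(p + 4)*(p + 1)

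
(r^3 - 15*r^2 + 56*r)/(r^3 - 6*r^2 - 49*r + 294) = r*(r - 8)/(r^2 + r - 42)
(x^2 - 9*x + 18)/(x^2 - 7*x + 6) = (x - 3)/(x - 1)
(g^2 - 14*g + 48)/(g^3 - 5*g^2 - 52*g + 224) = (g - 6)/(g^2 + 3*g - 28)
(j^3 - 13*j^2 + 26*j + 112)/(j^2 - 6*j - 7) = (j^2 - 6*j - 16)/(j + 1)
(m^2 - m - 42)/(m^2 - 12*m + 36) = (m^2 - m - 42)/(m^2 - 12*m + 36)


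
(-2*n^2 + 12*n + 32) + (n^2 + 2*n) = -n^2 + 14*n + 32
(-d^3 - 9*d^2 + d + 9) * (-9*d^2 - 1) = 9*d^5 + 81*d^4 - 8*d^3 - 72*d^2 - d - 9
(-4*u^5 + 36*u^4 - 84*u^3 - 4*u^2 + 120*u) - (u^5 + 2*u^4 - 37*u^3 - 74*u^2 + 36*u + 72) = -5*u^5 + 34*u^4 - 47*u^3 + 70*u^2 + 84*u - 72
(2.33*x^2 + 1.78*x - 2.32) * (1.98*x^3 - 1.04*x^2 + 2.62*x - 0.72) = 4.6134*x^5 + 1.1012*x^4 - 0.340199999999999*x^3 + 5.3988*x^2 - 7.36*x + 1.6704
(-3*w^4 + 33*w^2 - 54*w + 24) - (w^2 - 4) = -3*w^4 + 32*w^2 - 54*w + 28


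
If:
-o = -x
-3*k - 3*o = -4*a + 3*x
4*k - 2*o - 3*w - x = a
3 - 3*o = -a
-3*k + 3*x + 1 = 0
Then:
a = 10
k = 14/3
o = 13/3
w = -13/9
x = 13/3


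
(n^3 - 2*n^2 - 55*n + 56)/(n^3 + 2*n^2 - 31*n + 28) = (n - 8)/(n - 4)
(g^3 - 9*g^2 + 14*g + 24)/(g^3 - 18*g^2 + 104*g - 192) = (g + 1)/(g - 8)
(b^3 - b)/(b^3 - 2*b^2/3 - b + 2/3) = 3*b/(3*b - 2)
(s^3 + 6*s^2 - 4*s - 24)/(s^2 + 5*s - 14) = (s^2 + 8*s + 12)/(s + 7)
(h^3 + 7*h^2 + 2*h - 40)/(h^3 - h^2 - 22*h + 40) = (h + 4)/(h - 4)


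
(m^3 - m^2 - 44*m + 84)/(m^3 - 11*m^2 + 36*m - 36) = (m + 7)/(m - 3)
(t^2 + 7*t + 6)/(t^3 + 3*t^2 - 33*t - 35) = (t + 6)/(t^2 + 2*t - 35)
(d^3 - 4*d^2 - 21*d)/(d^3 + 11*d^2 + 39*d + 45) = d*(d - 7)/(d^2 + 8*d + 15)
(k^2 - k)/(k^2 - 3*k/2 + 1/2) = 2*k/(2*k - 1)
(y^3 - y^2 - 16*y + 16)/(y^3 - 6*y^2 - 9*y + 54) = (y^3 - y^2 - 16*y + 16)/(y^3 - 6*y^2 - 9*y + 54)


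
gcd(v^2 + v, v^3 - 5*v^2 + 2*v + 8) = v + 1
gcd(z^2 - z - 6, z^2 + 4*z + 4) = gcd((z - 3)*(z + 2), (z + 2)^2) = z + 2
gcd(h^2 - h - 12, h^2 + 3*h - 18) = 1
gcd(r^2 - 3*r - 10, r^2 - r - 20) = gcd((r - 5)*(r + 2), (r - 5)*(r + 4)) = r - 5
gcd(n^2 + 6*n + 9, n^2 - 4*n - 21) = n + 3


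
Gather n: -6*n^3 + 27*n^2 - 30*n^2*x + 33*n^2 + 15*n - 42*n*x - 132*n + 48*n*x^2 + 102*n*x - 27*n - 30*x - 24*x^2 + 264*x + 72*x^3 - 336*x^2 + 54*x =-6*n^3 + n^2*(60 - 30*x) + n*(48*x^2 + 60*x - 144) + 72*x^3 - 360*x^2 + 288*x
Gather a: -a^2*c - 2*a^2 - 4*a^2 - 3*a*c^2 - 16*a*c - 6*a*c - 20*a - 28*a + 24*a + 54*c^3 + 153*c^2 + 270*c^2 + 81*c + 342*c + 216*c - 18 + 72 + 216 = a^2*(-c - 6) + a*(-3*c^2 - 22*c - 24) + 54*c^3 + 423*c^2 + 639*c + 270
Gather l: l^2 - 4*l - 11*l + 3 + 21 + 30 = l^2 - 15*l + 54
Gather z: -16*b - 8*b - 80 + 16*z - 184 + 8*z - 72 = -24*b + 24*z - 336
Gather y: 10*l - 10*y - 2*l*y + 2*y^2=10*l + 2*y^2 + y*(-2*l - 10)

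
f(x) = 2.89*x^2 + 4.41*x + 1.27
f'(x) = 5.78*x + 4.41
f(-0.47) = -0.16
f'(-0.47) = 1.69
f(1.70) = 17.12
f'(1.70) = 14.24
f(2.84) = 37.10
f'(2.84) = 20.83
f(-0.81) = -0.41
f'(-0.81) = -0.27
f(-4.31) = 35.95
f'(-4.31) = -20.50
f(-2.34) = 6.78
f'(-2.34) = -9.12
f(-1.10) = -0.08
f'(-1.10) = -1.95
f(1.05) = 9.09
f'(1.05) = 10.48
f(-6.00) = 78.85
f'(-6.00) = -30.27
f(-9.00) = 195.67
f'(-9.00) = -47.61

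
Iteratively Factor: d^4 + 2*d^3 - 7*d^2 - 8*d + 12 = (d - 2)*(d^3 + 4*d^2 + d - 6) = (d - 2)*(d + 2)*(d^2 + 2*d - 3) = (d - 2)*(d + 2)*(d + 3)*(d - 1)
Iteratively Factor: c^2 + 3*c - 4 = (c - 1)*(c + 4)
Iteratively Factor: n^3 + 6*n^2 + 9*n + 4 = (n + 4)*(n^2 + 2*n + 1) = (n + 1)*(n + 4)*(n + 1)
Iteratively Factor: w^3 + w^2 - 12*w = (w - 3)*(w^2 + 4*w) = (w - 3)*(w + 4)*(w)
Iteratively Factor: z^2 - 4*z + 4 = (z - 2)*(z - 2)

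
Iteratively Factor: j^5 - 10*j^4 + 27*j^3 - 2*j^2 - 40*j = (j + 1)*(j^4 - 11*j^3 + 38*j^2 - 40*j) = (j - 2)*(j + 1)*(j^3 - 9*j^2 + 20*j) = j*(j - 2)*(j + 1)*(j^2 - 9*j + 20) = j*(j - 4)*(j - 2)*(j + 1)*(j - 5)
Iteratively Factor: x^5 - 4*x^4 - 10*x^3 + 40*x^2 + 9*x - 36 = (x + 3)*(x^4 - 7*x^3 + 11*x^2 + 7*x - 12) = (x + 1)*(x + 3)*(x^3 - 8*x^2 + 19*x - 12) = (x - 3)*(x + 1)*(x + 3)*(x^2 - 5*x + 4) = (x - 4)*(x - 3)*(x + 1)*(x + 3)*(x - 1)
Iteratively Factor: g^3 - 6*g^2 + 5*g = (g - 1)*(g^2 - 5*g) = (g - 5)*(g - 1)*(g)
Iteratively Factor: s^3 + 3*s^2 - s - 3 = (s + 1)*(s^2 + 2*s - 3) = (s + 1)*(s + 3)*(s - 1)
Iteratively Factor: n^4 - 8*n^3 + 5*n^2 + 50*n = (n - 5)*(n^3 - 3*n^2 - 10*n) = (n - 5)^2*(n^2 + 2*n) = n*(n - 5)^2*(n + 2)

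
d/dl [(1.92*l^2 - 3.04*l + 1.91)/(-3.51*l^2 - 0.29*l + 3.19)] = (-11.2272*l^2 + 25.6578*l - 9.1437)/(12.3201*l^4 + 2.0358*l^3 - 22.3097*l^2 - 1.8502*l + 10.1761)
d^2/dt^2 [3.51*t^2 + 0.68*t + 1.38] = 7.02000000000000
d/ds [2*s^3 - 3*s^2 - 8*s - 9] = 6*s^2 - 6*s - 8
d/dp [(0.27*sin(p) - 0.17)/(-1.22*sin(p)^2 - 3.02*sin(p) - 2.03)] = (0.3294*sin(p)^2 - 0.4148*sin(p) - 1.0615)*cos(p)/(1.4884*sin(p)^4 + 7.3688*sin(p)^3 + 14.0736*sin(p)^2 + 12.2612*sin(p) + 4.1209)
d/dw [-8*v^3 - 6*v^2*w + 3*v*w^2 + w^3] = -6*v^2 + 6*v*w + 3*w^2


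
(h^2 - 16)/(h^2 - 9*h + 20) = (h + 4)/(h - 5)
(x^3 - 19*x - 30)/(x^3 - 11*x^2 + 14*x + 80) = (x + 3)/(x - 8)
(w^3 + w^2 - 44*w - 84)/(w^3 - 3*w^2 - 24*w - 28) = (w + 6)/(w + 2)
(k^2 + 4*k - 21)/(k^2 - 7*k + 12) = (k + 7)/(k - 4)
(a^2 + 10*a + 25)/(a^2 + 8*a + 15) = (a + 5)/(a + 3)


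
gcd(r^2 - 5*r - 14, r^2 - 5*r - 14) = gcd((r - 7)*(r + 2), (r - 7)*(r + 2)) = r^2 - 5*r - 14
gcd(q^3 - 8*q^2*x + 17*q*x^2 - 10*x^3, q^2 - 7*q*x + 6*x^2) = -q + x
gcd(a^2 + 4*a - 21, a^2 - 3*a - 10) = 1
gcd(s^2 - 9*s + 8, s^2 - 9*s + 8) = s^2 - 9*s + 8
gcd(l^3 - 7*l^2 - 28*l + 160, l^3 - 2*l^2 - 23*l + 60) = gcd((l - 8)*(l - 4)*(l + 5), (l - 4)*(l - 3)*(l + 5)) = l^2 + l - 20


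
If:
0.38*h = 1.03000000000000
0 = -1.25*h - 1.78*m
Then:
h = 2.71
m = -1.90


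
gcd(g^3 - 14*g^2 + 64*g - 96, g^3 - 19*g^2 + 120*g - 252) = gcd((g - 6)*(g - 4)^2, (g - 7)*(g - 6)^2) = g - 6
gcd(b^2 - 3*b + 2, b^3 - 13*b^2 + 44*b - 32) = b - 1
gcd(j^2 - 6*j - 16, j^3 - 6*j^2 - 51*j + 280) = j - 8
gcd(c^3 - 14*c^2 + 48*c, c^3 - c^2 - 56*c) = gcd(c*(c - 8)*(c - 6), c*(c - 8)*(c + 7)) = c^2 - 8*c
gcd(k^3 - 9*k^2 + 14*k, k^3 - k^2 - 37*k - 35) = k - 7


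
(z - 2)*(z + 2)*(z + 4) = z^3 + 4*z^2 - 4*z - 16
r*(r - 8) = r^2 - 8*r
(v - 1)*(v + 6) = v^2 + 5*v - 6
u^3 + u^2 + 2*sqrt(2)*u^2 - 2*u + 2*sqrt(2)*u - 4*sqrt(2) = (u - 1)*(u + 2)*(u + 2*sqrt(2))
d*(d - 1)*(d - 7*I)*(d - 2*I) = d^4 - d^3 - 9*I*d^3 - 14*d^2 + 9*I*d^2 + 14*d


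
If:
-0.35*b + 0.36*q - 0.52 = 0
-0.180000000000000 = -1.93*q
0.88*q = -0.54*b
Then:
No Solution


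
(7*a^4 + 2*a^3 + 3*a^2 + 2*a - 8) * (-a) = -7*a^5 - 2*a^4 - 3*a^3 - 2*a^2 + 8*a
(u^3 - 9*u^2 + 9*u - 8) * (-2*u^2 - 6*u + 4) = -2*u^5 + 12*u^4 + 40*u^3 - 74*u^2 + 84*u - 32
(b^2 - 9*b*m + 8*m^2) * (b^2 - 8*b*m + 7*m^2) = b^4 - 17*b^3*m + 87*b^2*m^2 - 127*b*m^3 + 56*m^4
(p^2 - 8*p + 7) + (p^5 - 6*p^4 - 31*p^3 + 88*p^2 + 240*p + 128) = p^5 - 6*p^4 - 31*p^3 + 89*p^2 + 232*p + 135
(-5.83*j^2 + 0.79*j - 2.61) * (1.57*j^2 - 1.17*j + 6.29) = -9.1531*j^4 + 8.0614*j^3 - 41.6927*j^2 + 8.0228*j - 16.4169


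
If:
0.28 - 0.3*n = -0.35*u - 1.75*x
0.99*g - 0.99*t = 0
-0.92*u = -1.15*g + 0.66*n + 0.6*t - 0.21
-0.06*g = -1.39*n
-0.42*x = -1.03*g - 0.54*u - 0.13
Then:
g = -0.25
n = -0.01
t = -0.25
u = 0.09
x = -0.18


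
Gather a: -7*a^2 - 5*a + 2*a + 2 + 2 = -7*a^2 - 3*a + 4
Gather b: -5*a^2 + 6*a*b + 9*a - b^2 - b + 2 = -5*a^2 + 9*a - b^2 + b*(6*a - 1) + 2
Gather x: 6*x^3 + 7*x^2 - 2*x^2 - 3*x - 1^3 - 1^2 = 6*x^3 + 5*x^2 - 3*x - 2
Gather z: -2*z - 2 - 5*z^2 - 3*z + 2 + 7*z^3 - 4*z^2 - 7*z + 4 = 7*z^3 - 9*z^2 - 12*z + 4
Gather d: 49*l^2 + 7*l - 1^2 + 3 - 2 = 49*l^2 + 7*l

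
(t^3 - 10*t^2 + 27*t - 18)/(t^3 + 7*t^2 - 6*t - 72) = (t^2 - 7*t + 6)/(t^2 + 10*t + 24)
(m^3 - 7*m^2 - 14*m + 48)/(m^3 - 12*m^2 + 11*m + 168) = (m - 2)/(m - 7)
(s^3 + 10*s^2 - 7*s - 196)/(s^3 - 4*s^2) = 1 + 14/s + 49/s^2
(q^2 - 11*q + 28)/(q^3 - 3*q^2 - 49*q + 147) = (q - 4)/(q^2 + 4*q - 21)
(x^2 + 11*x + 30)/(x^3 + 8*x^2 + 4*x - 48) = (x + 5)/(x^2 + 2*x - 8)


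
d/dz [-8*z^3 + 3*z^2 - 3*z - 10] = -24*z^2 + 6*z - 3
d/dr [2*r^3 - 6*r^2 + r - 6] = 6*r^2 - 12*r + 1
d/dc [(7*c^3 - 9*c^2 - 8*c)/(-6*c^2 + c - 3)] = 2*(-21*c^4 + 7*c^3 - 60*c^2 + 27*c + 12)/(36*c^4 - 12*c^3 + 37*c^2 - 6*c + 9)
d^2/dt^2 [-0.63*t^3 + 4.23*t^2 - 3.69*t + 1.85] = 8.46 - 3.78*t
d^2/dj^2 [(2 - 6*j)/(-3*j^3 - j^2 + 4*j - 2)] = 4*((3*j - 1)*(9*j^2 + 2*j - 4)^2 + (-27*j^2 - 6*j - (3*j - 1)*(9*j + 1) + 12)*(3*j^3 + j^2 - 4*j + 2))/(3*j^3 + j^2 - 4*j + 2)^3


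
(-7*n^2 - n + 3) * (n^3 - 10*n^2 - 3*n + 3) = -7*n^5 + 69*n^4 + 34*n^3 - 48*n^2 - 12*n + 9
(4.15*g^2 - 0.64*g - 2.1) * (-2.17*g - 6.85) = -9.0055*g^3 - 27.0387*g^2 + 8.941*g + 14.385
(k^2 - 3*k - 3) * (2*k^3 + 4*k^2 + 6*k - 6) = 2*k^5 - 2*k^4 - 12*k^3 - 36*k^2 + 18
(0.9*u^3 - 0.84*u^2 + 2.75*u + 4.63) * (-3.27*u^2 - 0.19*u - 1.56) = -2.943*u^5 + 2.5758*u^4 - 10.2369*u^3 - 14.3522*u^2 - 5.1697*u - 7.2228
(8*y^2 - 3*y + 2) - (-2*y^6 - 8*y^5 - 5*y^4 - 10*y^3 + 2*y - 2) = 2*y^6 + 8*y^5 + 5*y^4 + 10*y^3 + 8*y^2 - 5*y + 4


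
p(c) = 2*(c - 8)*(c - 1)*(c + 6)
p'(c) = 2*(c - 8)*(c - 1) + 2*(c - 8)*(c + 6) + 2*(c - 1)*(c + 6) = 6*c^2 - 12*c - 92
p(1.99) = -95.08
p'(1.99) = -92.12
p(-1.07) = 185.12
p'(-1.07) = -72.29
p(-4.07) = 236.21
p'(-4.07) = 56.23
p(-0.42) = 133.43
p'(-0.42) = -85.90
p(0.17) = 80.20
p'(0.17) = -93.87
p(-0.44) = 135.15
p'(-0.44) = -85.56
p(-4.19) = 229.02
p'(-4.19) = 63.62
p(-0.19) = 113.25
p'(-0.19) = -89.50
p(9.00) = 240.00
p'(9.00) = 286.00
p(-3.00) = 264.00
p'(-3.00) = -2.00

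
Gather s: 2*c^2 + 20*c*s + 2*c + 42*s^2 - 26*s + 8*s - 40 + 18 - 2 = 2*c^2 + 2*c + 42*s^2 + s*(20*c - 18) - 24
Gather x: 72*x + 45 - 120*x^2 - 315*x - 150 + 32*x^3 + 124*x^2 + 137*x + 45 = 32*x^3 + 4*x^2 - 106*x - 60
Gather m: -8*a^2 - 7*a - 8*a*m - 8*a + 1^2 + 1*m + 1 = -8*a^2 - 15*a + m*(1 - 8*a) + 2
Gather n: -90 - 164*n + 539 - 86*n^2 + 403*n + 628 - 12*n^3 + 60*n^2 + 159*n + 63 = -12*n^3 - 26*n^2 + 398*n + 1140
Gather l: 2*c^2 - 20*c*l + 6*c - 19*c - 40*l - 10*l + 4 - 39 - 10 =2*c^2 - 13*c + l*(-20*c - 50) - 45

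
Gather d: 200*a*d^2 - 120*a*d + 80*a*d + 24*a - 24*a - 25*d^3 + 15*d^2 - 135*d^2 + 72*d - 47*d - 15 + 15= -25*d^3 + d^2*(200*a - 120) + d*(25 - 40*a)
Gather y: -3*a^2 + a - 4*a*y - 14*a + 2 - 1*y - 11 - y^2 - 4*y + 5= -3*a^2 - 13*a - y^2 + y*(-4*a - 5) - 4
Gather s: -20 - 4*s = -4*s - 20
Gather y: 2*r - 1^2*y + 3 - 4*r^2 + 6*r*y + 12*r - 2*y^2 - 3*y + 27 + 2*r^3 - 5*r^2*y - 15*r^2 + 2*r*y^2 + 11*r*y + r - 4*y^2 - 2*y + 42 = 2*r^3 - 19*r^2 + 15*r + y^2*(2*r - 6) + y*(-5*r^2 + 17*r - 6) + 72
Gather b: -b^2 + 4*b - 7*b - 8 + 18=-b^2 - 3*b + 10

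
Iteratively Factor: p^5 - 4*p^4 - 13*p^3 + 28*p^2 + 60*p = (p)*(p^4 - 4*p^3 - 13*p^2 + 28*p + 60) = p*(p - 3)*(p^3 - p^2 - 16*p - 20) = p*(p - 3)*(p + 2)*(p^2 - 3*p - 10) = p*(p - 3)*(p + 2)^2*(p - 5)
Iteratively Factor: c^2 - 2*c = (c - 2)*(c)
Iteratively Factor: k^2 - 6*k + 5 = (k - 1)*(k - 5)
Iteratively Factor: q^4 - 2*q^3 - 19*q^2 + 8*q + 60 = (q + 2)*(q^3 - 4*q^2 - 11*q + 30) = (q - 5)*(q + 2)*(q^2 + q - 6) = (q - 5)*(q + 2)*(q + 3)*(q - 2)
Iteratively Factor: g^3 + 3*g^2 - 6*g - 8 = (g - 2)*(g^2 + 5*g + 4) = (g - 2)*(g + 4)*(g + 1)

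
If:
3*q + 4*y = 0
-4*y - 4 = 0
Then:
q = 4/3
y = -1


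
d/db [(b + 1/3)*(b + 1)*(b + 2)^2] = 4*b^3 + 16*b^2 + 58*b/3 + 20/3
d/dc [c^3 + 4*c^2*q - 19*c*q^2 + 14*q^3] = 3*c^2 + 8*c*q - 19*q^2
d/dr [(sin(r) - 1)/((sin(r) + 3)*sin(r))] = (-cos(r) + 2/tan(r) + 3*cos(r)/sin(r)^2)/(sin(r) + 3)^2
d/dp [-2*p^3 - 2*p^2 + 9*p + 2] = -6*p^2 - 4*p + 9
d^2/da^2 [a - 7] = 0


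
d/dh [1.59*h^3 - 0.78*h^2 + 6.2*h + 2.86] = 4.77*h^2 - 1.56*h + 6.2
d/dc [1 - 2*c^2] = -4*c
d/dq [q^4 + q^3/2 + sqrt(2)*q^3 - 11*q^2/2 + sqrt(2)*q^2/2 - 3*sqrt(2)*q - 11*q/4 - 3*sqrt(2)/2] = 4*q^3 + 3*q^2/2 + 3*sqrt(2)*q^2 - 11*q + sqrt(2)*q - 3*sqrt(2) - 11/4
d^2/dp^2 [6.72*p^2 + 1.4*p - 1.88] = 13.4400000000000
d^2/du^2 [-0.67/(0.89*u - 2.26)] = -1.061414/(0.89*u - 2.26)^3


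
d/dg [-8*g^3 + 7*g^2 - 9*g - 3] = -24*g^2 + 14*g - 9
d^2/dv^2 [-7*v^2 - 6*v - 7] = -14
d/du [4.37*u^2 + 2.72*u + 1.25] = 8.74*u + 2.72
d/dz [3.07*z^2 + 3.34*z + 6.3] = 6.14*z + 3.34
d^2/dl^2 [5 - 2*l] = 0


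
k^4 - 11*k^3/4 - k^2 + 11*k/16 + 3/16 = (k - 3)*(k - 1/2)*(k + 1/4)*(k + 1/2)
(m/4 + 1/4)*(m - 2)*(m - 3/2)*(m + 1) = m^4/4 - 3*m^3/8 - 3*m^2/4 + 5*m/8 + 3/4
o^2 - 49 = (o - 7)*(o + 7)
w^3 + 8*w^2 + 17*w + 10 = (w + 1)*(w + 2)*(w + 5)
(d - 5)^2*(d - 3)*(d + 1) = d^4 - 12*d^3 + 42*d^2 - 20*d - 75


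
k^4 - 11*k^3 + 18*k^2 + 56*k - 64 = (k - 8)*(k - 4)*(k - 1)*(k + 2)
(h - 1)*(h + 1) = h^2 - 1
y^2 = y^2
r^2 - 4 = (r - 2)*(r + 2)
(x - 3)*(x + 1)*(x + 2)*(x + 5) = x^4 + 5*x^3 - 7*x^2 - 41*x - 30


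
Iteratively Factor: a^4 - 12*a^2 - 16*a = (a)*(a^3 - 12*a - 16) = a*(a + 2)*(a^2 - 2*a - 8) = a*(a + 2)^2*(a - 4)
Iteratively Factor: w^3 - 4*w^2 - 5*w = (w - 5)*(w^2 + w) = w*(w - 5)*(w + 1)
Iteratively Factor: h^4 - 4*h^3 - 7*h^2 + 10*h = (h - 1)*(h^3 - 3*h^2 - 10*h) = h*(h - 1)*(h^2 - 3*h - 10) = h*(h - 1)*(h + 2)*(h - 5)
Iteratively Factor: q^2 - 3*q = (q - 3)*(q)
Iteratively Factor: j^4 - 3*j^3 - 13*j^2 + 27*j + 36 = (j + 3)*(j^3 - 6*j^2 + 5*j + 12) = (j + 1)*(j + 3)*(j^2 - 7*j + 12) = (j - 4)*(j + 1)*(j + 3)*(j - 3)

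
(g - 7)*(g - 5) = g^2 - 12*g + 35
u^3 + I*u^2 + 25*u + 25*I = (u - 5*I)*(u + I)*(u + 5*I)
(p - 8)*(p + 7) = p^2 - p - 56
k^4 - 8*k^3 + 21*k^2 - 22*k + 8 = (k - 4)*(k - 2)*(k - 1)^2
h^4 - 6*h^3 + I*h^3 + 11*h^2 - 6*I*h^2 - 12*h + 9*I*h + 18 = (h - 3)^2*(h - I)*(h + 2*I)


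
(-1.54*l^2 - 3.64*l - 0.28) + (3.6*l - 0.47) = -1.54*l^2 - 0.04*l - 0.75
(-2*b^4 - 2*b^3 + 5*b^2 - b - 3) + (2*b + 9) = -2*b^4 - 2*b^3 + 5*b^2 + b + 6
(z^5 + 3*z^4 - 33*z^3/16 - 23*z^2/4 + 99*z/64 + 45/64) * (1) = z^5 + 3*z^4 - 33*z^3/16 - 23*z^2/4 + 99*z/64 + 45/64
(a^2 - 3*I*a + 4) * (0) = 0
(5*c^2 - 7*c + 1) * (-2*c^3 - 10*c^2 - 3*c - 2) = -10*c^5 - 36*c^4 + 53*c^3 + c^2 + 11*c - 2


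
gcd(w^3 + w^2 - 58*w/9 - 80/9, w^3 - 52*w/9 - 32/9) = w^2 - 2*w/3 - 16/3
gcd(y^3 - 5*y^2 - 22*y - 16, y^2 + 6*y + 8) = y + 2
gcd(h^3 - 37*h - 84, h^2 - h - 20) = h + 4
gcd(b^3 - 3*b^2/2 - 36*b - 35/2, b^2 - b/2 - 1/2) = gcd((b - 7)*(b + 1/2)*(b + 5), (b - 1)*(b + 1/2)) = b + 1/2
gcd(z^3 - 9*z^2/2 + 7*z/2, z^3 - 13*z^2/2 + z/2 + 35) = z - 7/2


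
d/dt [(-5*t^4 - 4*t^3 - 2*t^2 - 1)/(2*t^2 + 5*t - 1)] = (-20*t^5 - 83*t^4 - 20*t^3 + 2*t^2 + 8*t + 5)/(4*t^4 + 20*t^3 + 21*t^2 - 10*t + 1)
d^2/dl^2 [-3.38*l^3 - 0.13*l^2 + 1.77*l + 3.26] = -20.28*l - 0.26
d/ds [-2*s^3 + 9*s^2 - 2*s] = -6*s^2 + 18*s - 2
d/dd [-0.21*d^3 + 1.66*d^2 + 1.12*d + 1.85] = -0.63*d^2 + 3.32*d + 1.12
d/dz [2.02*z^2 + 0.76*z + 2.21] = 4.04*z + 0.76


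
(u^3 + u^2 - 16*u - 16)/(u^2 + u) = u - 16/u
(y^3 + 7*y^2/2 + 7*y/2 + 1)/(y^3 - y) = (y^2 + 5*y/2 + 1)/(y*(y - 1))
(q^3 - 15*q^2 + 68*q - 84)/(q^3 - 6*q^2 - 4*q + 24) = (q - 7)/(q + 2)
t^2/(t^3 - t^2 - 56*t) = t/(t^2 - t - 56)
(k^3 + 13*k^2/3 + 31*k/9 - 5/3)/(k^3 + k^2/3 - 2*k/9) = (3*k^2 + 14*k + 15)/(k*(3*k + 2))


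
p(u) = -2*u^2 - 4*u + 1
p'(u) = -4*u - 4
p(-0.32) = 2.08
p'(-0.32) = -2.72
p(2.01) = -15.12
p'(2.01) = -12.04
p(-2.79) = -3.41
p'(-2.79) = 7.16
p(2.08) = -15.97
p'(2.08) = -12.32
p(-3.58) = -10.31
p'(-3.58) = 10.32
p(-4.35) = -19.44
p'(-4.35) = 13.40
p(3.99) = -46.80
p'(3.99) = -19.96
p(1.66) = -11.15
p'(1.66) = -10.64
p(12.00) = -335.00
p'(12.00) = -52.00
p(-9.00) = -125.00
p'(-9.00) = 32.00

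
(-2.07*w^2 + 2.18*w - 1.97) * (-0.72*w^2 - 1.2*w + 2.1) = 1.4904*w^4 + 0.914399999999999*w^3 - 5.5446*w^2 + 6.942*w - 4.137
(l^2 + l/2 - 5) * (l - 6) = l^3 - 11*l^2/2 - 8*l + 30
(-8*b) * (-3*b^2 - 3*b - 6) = 24*b^3 + 24*b^2 + 48*b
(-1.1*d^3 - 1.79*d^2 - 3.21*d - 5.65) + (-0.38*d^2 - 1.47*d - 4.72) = -1.1*d^3 - 2.17*d^2 - 4.68*d - 10.37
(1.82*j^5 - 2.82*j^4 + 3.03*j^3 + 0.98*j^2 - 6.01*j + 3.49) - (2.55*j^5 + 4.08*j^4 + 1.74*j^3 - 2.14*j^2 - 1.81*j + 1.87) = -0.73*j^5 - 6.9*j^4 + 1.29*j^3 + 3.12*j^2 - 4.2*j + 1.62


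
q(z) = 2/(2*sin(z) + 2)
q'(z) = -4*cos(z)/(2*sin(z) + 2)^2 = -cos(z)/(sin(z) + 1)^2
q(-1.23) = 17.39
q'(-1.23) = -101.05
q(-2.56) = 2.22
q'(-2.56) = 4.11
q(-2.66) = 1.86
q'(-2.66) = 3.08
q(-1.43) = 101.06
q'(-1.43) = -1433.13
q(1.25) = 0.51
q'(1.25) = -0.08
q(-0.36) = 1.54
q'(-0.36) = -2.23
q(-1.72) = 90.01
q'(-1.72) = 1204.26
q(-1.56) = 17158.61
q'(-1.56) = -3178571.07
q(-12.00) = 0.65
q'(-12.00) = -0.36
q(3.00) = 0.88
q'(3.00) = 0.76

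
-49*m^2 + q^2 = (-7*m + q)*(7*m + q)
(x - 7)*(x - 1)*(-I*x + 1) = -I*x^3 + x^2 + 8*I*x^2 - 8*x - 7*I*x + 7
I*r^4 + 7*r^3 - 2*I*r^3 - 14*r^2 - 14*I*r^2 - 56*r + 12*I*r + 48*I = (r - 4)*(r + 2)*(r - 6*I)*(I*r + 1)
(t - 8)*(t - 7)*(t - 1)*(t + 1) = t^4 - 15*t^3 + 55*t^2 + 15*t - 56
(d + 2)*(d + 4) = d^2 + 6*d + 8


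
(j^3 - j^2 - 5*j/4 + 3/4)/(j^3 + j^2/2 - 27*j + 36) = (2*j^2 + j - 1)/(2*(j^2 + 2*j - 24))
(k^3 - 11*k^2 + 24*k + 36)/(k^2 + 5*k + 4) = (k^2 - 12*k + 36)/(k + 4)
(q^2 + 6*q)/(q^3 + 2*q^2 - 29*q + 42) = q*(q + 6)/(q^3 + 2*q^2 - 29*q + 42)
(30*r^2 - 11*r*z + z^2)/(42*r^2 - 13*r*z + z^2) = (-5*r + z)/(-7*r + z)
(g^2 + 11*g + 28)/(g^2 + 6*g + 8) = (g + 7)/(g + 2)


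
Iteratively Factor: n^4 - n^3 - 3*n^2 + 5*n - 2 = (n - 1)*(n^3 - 3*n + 2) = (n - 1)^2*(n^2 + n - 2) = (n - 1)^3*(n + 2)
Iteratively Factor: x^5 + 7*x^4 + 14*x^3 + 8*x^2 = (x + 2)*(x^4 + 5*x^3 + 4*x^2) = (x + 2)*(x + 4)*(x^3 + x^2) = x*(x + 2)*(x + 4)*(x^2 + x) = x*(x + 1)*(x + 2)*(x + 4)*(x)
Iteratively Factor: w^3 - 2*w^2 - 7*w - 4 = (w + 1)*(w^2 - 3*w - 4) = (w - 4)*(w + 1)*(w + 1)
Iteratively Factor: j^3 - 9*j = (j + 3)*(j^2 - 3*j) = (j - 3)*(j + 3)*(j)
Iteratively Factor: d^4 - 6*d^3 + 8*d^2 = (d - 2)*(d^3 - 4*d^2) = d*(d - 2)*(d^2 - 4*d) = d*(d - 4)*(d - 2)*(d)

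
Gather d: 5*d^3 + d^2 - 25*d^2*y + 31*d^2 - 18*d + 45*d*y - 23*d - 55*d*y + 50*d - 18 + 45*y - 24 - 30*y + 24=5*d^3 + d^2*(32 - 25*y) + d*(9 - 10*y) + 15*y - 18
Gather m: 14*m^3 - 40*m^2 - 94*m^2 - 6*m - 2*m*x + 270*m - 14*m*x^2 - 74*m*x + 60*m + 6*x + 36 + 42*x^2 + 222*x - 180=14*m^3 - 134*m^2 + m*(-14*x^2 - 76*x + 324) + 42*x^2 + 228*x - 144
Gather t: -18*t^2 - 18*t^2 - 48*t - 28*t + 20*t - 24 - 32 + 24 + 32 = -36*t^2 - 56*t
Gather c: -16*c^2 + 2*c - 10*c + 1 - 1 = -16*c^2 - 8*c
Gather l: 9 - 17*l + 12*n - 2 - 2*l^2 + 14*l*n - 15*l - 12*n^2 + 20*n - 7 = -2*l^2 + l*(14*n - 32) - 12*n^2 + 32*n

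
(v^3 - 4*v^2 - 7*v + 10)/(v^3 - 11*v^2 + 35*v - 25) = (v + 2)/(v - 5)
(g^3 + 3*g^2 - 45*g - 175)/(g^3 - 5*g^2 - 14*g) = (g^2 + 10*g + 25)/(g*(g + 2))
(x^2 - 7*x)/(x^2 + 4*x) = (x - 7)/(x + 4)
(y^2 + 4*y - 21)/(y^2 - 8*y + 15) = (y + 7)/(y - 5)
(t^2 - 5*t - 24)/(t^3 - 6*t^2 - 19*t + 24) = 1/(t - 1)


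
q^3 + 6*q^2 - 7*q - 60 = (q - 3)*(q + 4)*(q + 5)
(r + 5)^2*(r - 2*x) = r^3 - 2*r^2*x + 10*r^2 - 20*r*x + 25*r - 50*x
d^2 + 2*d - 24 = (d - 4)*(d + 6)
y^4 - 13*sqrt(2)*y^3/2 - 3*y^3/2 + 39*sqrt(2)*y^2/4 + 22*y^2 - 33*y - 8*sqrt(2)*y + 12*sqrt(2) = (y - 3/2)*(y - 4*sqrt(2))*(y - 2*sqrt(2))*(y - sqrt(2)/2)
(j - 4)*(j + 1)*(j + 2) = j^3 - j^2 - 10*j - 8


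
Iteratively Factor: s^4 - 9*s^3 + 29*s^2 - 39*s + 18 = (s - 3)*(s^3 - 6*s^2 + 11*s - 6) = (s - 3)*(s - 2)*(s^2 - 4*s + 3) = (s - 3)^2*(s - 2)*(s - 1)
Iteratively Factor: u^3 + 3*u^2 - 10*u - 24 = (u + 2)*(u^2 + u - 12) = (u + 2)*(u + 4)*(u - 3)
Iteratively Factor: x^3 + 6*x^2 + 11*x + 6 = (x + 3)*(x^2 + 3*x + 2) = (x + 2)*(x + 3)*(x + 1)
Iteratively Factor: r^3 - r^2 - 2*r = (r - 2)*(r^2 + r) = (r - 2)*(r + 1)*(r)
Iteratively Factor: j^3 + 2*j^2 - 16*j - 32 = (j + 2)*(j^2 - 16) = (j + 2)*(j + 4)*(j - 4)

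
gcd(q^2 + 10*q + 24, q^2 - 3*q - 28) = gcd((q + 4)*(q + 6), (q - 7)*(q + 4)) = q + 4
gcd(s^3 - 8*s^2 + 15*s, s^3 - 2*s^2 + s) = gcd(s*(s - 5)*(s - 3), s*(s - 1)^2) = s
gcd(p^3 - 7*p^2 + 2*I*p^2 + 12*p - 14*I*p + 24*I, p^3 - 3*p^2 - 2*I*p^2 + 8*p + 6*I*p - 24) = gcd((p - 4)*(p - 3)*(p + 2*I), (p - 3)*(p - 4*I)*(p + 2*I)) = p^2 + p*(-3 + 2*I) - 6*I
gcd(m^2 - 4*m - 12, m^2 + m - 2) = m + 2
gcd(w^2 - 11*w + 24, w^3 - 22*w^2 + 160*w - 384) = w - 8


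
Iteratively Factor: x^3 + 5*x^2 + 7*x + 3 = (x + 3)*(x^2 + 2*x + 1) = (x + 1)*(x + 3)*(x + 1)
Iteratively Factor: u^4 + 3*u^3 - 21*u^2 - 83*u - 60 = (u - 5)*(u^3 + 8*u^2 + 19*u + 12) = (u - 5)*(u + 3)*(u^2 + 5*u + 4) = (u - 5)*(u + 3)*(u + 4)*(u + 1)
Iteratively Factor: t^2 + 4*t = (t + 4)*(t)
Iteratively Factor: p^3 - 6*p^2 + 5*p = (p - 1)*(p^2 - 5*p) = (p - 5)*(p - 1)*(p)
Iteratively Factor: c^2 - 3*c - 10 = (c - 5)*(c + 2)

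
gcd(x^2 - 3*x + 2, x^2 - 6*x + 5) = x - 1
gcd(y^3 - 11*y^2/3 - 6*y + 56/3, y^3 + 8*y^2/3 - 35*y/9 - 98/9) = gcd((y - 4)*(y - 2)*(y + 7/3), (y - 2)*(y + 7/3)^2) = y^2 + y/3 - 14/3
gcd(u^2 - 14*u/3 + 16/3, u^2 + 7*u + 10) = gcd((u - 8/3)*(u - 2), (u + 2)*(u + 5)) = 1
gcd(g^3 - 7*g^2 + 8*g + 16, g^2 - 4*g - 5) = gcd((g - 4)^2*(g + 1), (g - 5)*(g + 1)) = g + 1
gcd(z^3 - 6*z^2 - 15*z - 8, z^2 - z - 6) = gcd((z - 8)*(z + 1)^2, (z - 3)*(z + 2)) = 1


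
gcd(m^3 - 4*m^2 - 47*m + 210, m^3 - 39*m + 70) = m^2 + 2*m - 35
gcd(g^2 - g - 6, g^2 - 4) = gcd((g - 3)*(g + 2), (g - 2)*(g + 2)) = g + 2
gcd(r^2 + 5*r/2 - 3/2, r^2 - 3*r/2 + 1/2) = r - 1/2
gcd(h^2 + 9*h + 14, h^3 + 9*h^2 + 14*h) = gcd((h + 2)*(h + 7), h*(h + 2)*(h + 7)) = h^2 + 9*h + 14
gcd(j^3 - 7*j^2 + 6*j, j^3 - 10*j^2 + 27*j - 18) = j^2 - 7*j + 6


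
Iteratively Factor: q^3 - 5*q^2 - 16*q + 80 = (q - 4)*(q^2 - q - 20) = (q - 5)*(q - 4)*(q + 4)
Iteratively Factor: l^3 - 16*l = (l + 4)*(l^2 - 4*l) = l*(l + 4)*(l - 4)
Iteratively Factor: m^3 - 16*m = (m)*(m^2 - 16) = m*(m + 4)*(m - 4)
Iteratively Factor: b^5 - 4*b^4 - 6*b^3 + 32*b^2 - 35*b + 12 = (b - 1)*(b^4 - 3*b^3 - 9*b^2 + 23*b - 12) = (b - 1)^2*(b^3 - 2*b^2 - 11*b + 12) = (b - 1)^2*(b + 3)*(b^2 - 5*b + 4) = (b - 4)*(b - 1)^2*(b + 3)*(b - 1)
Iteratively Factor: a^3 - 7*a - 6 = (a - 3)*(a^2 + 3*a + 2) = (a - 3)*(a + 2)*(a + 1)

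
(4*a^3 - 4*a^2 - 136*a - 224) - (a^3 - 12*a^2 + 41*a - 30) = 3*a^3 + 8*a^2 - 177*a - 194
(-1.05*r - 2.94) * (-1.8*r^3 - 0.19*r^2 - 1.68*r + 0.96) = 1.89*r^4 + 5.4915*r^3 + 2.3226*r^2 + 3.9312*r - 2.8224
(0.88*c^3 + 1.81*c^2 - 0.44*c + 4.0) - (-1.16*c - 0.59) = 0.88*c^3 + 1.81*c^2 + 0.72*c + 4.59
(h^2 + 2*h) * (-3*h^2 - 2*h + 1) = -3*h^4 - 8*h^3 - 3*h^2 + 2*h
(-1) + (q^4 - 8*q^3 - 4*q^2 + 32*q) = q^4 - 8*q^3 - 4*q^2 + 32*q - 1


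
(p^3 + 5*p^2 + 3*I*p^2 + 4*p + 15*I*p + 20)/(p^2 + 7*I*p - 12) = (p^2 + p*(5 - I) - 5*I)/(p + 3*I)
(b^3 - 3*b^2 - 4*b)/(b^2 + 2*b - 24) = b*(b + 1)/(b + 6)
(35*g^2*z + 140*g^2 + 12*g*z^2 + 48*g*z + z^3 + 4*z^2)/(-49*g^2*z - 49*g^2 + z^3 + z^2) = (5*g*z + 20*g + z^2 + 4*z)/(-7*g*z - 7*g + z^2 + z)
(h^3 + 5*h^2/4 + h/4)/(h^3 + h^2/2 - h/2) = (4*h + 1)/(2*(2*h - 1))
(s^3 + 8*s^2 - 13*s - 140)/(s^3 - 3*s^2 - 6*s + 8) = (s^2 + 12*s + 35)/(s^2 + s - 2)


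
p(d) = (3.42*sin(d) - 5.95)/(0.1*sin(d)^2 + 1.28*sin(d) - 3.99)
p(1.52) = 0.97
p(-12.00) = 1.26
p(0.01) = 1.49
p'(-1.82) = 0.07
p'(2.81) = 0.42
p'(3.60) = 0.29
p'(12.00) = -0.26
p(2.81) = 1.36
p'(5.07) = -0.10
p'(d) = (-0.2*sin(d)*cos(d) - 1.28*cos(d))*(3.42*sin(d) - 5.95)/(0.1*sin(d)^2 + 1.28*sin(d) - 3.99)^2 + 3.42*cos(d)/(0.1*sin(d)^2 + 1.28*sin(d) - 3.99) = (-0.342*sin(d)^2 + 1.19*sin(d) - 6.0298)*cos(d)/(0.01*sin(d)^4 + 0.256*sin(d)^3 + 0.8404*sin(d)^2 - 10.2144*sin(d) + 15.9201)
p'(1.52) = -0.04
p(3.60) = 1.65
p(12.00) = 1.67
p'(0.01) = -0.38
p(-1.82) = 1.80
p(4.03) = 1.75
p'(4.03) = 0.19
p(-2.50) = 1.69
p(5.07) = 1.79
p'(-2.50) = 0.25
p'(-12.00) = -0.43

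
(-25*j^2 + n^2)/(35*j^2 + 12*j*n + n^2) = (-5*j + n)/(7*j + n)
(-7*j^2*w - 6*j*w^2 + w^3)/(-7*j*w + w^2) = j + w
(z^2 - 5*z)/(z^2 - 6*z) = (z - 5)/(z - 6)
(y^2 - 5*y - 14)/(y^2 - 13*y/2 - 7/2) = 2*(y + 2)/(2*y + 1)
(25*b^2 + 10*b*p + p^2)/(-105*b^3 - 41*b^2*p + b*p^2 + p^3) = (5*b + p)/(-21*b^2 - 4*b*p + p^2)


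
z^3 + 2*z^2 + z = z*(z + 1)^2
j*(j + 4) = j^2 + 4*j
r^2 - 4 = (r - 2)*(r + 2)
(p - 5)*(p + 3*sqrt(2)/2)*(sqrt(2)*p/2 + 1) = sqrt(2)*p^3/2 - 5*sqrt(2)*p^2/2 + 5*p^2/2 - 25*p/2 + 3*sqrt(2)*p/2 - 15*sqrt(2)/2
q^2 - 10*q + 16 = (q - 8)*(q - 2)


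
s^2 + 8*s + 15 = (s + 3)*(s + 5)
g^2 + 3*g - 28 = (g - 4)*(g + 7)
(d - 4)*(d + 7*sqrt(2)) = d^2 - 4*d + 7*sqrt(2)*d - 28*sqrt(2)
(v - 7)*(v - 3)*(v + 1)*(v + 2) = v^4 - 7*v^3 - 7*v^2 + 43*v + 42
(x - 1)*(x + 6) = x^2 + 5*x - 6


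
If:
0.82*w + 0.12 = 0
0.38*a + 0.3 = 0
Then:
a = -0.79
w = -0.15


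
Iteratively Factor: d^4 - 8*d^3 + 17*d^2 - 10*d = (d - 2)*(d^3 - 6*d^2 + 5*d) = (d - 2)*(d - 1)*(d^2 - 5*d) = d*(d - 2)*(d - 1)*(d - 5)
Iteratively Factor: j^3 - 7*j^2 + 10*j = (j - 5)*(j^2 - 2*j) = j*(j - 5)*(j - 2)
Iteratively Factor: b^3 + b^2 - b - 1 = (b - 1)*(b^2 + 2*b + 1) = (b - 1)*(b + 1)*(b + 1)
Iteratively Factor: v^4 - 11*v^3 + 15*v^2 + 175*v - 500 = (v - 5)*(v^3 - 6*v^2 - 15*v + 100) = (v - 5)^2*(v^2 - v - 20) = (v - 5)^2*(v + 4)*(v - 5)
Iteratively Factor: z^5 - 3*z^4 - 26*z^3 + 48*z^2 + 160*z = (z + 2)*(z^4 - 5*z^3 - 16*z^2 + 80*z) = (z - 5)*(z + 2)*(z^3 - 16*z) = (z - 5)*(z - 4)*(z + 2)*(z^2 + 4*z) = z*(z - 5)*(z - 4)*(z + 2)*(z + 4)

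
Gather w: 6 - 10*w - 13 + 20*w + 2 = 10*w - 5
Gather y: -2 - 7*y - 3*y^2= -3*y^2 - 7*y - 2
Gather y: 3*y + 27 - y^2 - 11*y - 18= -y^2 - 8*y + 9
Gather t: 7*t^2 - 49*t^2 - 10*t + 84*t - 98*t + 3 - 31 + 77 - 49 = -42*t^2 - 24*t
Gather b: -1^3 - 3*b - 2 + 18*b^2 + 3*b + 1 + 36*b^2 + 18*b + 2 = 54*b^2 + 18*b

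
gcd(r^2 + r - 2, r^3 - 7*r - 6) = r + 2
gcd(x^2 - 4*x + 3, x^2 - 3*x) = x - 3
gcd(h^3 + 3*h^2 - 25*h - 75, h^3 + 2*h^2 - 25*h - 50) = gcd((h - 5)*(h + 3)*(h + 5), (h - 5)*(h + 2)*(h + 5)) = h^2 - 25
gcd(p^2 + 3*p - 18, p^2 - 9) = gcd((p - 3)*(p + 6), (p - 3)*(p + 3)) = p - 3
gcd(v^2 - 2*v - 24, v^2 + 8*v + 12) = 1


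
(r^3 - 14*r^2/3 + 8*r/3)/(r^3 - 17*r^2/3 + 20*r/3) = (3*r - 2)/(3*r - 5)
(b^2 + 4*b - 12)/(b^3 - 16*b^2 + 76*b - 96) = (b + 6)/(b^2 - 14*b + 48)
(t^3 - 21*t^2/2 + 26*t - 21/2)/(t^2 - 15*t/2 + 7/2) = t - 3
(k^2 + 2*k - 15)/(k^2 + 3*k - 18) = (k + 5)/(k + 6)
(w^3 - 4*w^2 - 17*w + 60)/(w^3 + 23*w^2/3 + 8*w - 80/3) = 3*(w^2 - 8*w + 15)/(3*w^2 + 11*w - 20)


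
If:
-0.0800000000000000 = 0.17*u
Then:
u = -0.47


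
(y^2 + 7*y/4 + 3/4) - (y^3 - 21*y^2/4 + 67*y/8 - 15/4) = -y^3 + 25*y^2/4 - 53*y/8 + 9/2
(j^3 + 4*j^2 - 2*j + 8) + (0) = j^3 + 4*j^2 - 2*j + 8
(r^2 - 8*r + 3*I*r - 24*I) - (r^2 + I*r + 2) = -8*r + 2*I*r - 2 - 24*I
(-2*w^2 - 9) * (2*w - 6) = -4*w^3 + 12*w^2 - 18*w + 54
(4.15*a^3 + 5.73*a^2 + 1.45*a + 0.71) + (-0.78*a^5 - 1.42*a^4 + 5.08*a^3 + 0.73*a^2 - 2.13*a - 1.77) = -0.78*a^5 - 1.42*a^4 + 9.23*a^3 + 6.46*a^2 - 0.68*a - 1.06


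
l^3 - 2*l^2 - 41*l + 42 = (l - 7)*(l - 1)*(l + 6)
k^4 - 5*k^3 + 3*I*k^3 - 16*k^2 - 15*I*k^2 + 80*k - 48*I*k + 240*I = (k - 5)*(k - 4)*(k + 4)*(k + 3*I)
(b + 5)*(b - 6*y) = b^2 - 6*b*y + 5*b - 30*y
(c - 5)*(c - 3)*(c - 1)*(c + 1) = c^4 - 8*c^3 + 14*c^2 + 8*c - 15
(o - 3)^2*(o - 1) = o^3 - 7*o^2 + 15*o - 9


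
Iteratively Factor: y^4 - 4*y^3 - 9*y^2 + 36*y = (y + 3)*(y^3 - 7*y^2 + 12*y) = y*(y + 3)*(y^2 - 7*y + 12) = y*(y - 3)*(y + 3)*(y - 4)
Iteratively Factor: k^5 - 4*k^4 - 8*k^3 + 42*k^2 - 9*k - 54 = (k - 3)*(k^4 - k^3 - 11*k^2 + 9*k + 18) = (k - 3)*(k - 2)*(k^3 + k^2 - 9*k - 9) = (k - 3)^2*(k - 2)*(k^2 + 4*k + 3) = (k - 3)^2*(k - 2)*(k + 3)*(k + 1)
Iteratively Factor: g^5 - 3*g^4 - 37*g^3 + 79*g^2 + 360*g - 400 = (g - 5)*(g^4 + 2*g^3 - 27*g^2 - 56*g + 80) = (g - 5)*(g + 4)*(g^3 - 2*g^2 - 19*g + 20) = (g - 5)*(g - 1)*(g + 4)*(g^2 - g - 20) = (g - 5)*(g - 1)*(g + 4)^2*(g - 5)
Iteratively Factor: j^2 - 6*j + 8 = (j - 4)*(j - 2)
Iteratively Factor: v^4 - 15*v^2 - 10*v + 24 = (v - 4)*(v^3 + 4*v^2 + v - 6) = (v - 4)*(v + 3)*(v^2 + v - 2) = (v - 4)*(v + 2)*(v + 3)*(v - 1)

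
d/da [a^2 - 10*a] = 2*a - 10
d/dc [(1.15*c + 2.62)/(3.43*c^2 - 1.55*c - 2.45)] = (-3.9445*c^2 - 17.9732*c + 1.2435)/(11.7649*c^4 - 10.633*c^3 - 14.4045*c^2 + 7.595*c + 6.0025)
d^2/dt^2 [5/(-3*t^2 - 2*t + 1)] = 10*(9*t^2 + 6*t - 4*(3*t + 1)^2 - 3)/(3*t^2 + 2*t - 1)^3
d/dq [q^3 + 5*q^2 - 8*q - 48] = 3*q^2 + 10*q - 8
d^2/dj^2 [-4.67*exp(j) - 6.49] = -4.67*exp(j)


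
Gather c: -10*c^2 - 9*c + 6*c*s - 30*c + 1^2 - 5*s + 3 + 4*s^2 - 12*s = -10*c^2 + c*(6*s - 39) + 4*s^2 - 17*s + 4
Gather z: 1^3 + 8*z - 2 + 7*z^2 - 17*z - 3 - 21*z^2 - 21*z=-14*z^2 - 30*z - 4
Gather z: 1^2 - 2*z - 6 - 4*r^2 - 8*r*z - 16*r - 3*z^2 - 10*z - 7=-4*r^2 - 16*r - 3*z^2 + z*(-8*r - 12) - 12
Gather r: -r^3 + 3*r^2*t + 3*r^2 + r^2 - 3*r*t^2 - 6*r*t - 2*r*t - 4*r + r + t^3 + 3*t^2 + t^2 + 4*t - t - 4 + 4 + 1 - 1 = -r^3 + r^2*(3*t + 4) + r*(-3*t^2 - 8*t - 3) + t^3 + 4*t^2 + 3*t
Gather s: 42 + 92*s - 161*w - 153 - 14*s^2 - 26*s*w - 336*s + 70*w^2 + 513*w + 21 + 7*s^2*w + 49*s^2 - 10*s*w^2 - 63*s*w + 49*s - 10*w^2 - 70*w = s^2*(7*w + 35) + s*(-10*w^2 - 89*w - 195) + 60*w^2 + 282*w - 90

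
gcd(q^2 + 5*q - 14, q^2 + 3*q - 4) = 1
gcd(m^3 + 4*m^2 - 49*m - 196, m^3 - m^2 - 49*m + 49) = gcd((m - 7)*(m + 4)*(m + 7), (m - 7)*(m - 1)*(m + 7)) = m^2 - 49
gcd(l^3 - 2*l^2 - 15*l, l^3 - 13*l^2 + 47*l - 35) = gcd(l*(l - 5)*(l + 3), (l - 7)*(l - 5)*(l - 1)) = l - 5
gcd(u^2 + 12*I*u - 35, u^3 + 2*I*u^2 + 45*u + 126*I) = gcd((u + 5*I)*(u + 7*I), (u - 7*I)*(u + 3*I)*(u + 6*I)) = 1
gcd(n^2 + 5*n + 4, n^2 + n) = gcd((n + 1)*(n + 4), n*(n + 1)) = n + 1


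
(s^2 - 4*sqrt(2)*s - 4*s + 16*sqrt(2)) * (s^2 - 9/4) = s^4 - 4*sqrt(2)*s^3 - 4*s^3 - 9*s^2/4 + 16*sqrt(2)*s^2 + 9*s + 9*sqrt(2)*s - 36*sqrt(2)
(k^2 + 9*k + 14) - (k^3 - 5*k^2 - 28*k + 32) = -k^3 + 6*k^2 + 37*k - 18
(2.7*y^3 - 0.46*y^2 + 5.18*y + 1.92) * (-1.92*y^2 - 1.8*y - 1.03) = -5.184*y^5 - 3.9768*y^4 - 11.8986*y^3 - 12.5366*y^2 - 8.7914*y - 1.9776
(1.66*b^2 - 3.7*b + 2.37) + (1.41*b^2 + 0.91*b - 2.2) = 3.07*b^2 - 2.79*b + 0.17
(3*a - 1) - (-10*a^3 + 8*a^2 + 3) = 10*a^3 - 8*a^2 + 3*a - 4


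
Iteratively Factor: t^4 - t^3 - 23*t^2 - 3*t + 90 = (t - 5)*(t^3 + 4*t^2 - 3*t - 18) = (t - 5)*(t - 2)*(t^2 + 6*t + 9) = (t - 5)*(t - 2)*(t + 3)*(t + 3)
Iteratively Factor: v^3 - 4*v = (v + 2)*(v^2 - 2*v) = (v - 2)*(v + 2)*(v)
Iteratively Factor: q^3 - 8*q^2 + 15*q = (q)*(q^2 - 8*q + 15) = q*(q - 5)*(q - 3)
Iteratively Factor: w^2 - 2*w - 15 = (w + 3)*(w - 5)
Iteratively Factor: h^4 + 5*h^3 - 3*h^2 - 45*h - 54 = (h - 3)*(h^3 + 8*h^2 + 21*h + 18) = (h - 3)*(h + 3)*(h^2 + 5*h + 6) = (h - 3)*(h + 3)^2*(h + 2)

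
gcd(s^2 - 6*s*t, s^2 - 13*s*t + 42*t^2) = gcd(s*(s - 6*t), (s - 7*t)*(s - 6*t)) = s - 6*t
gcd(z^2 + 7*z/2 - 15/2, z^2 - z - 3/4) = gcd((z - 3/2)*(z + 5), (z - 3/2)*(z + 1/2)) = z - 3/2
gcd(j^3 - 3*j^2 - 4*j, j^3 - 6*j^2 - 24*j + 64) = 1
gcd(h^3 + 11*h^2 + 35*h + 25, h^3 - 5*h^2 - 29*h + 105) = h + 5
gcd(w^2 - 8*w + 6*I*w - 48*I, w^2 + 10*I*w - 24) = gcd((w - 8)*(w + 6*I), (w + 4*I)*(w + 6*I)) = w + 6*I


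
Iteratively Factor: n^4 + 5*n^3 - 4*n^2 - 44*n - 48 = (n - 3)*(n^3 + 8*n^2 + 20*n + 16) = (n - 3)*(n + 2)*(n^2 + 6*n + 8) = (n - 3)*(n + 2)*(n + 4)*(n + 2)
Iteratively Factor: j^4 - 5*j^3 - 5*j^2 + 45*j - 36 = (j + 3)*(j^3 - 8*j^2 + 19*j - 12) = (j - 3)*(j + 3)*(j^2 - 5*j + 4) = (j - 3)*(j - 1)*(j + 3)*(j - 4)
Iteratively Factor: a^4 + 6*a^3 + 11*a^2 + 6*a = (a + 1)*(a^3 + 5*a^2 + 6*a) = (a + 1)*(a + 3)*(a^2 + 2*a) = a*(a + 1)*(a + 3)*(a + 2)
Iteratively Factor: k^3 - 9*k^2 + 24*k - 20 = (k - 5)*(k^2 - 4*k + 4) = (k - 5)*(k - 2)*(k - 2)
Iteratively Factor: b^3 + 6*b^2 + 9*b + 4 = (b + 1)*(b^2 + 5*b + 4) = (b + 1)*(b + 4)*(b + 1)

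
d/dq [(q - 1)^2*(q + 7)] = (q - 1)*(3*q + 13)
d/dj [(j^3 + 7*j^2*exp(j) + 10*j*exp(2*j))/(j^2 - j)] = (7*j^2*exp(j) + j^2 + 20*j*exp(2*j) - 7*j*exp(j) - 2*j - 30*exp(2*j) - 7*exp(j))/(j^2 - 2*j + 1)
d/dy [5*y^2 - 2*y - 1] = 10*y - 2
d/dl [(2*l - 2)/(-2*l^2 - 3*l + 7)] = 4*(l^2 - 2*l + 2)/(4*l^4 + 12*l^3 - 19*l^2 - 42*l + 49)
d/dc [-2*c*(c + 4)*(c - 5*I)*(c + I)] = -8*c^3 - c^2*(24 - 24*I) - c*(20 - 64*I) - 40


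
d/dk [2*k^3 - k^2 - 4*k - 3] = 6*k^2 - 2*k - 4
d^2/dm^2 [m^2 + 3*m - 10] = 2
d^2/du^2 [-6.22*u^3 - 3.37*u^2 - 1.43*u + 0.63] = -37.32*u - 6.74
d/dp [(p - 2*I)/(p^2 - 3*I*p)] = (-p^2 + 4*I*p + 6)/(p^2*(p^2 - 6*I*p - 9))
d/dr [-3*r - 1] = -3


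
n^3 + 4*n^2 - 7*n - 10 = (n - 2)*(n + 1)*(n + 5)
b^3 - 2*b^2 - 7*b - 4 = (b - 4)*(b + 1)^2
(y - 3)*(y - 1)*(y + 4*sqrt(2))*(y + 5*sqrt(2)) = y^4 - 4*y^3 + 9*sqrt(2)*y^3 - 36*sqrt(2)*y^2 + 43*y^2 - 160*y + 27*sqrt(2)*y + 120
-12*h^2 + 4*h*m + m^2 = (-2*h + m)*(6*h + m)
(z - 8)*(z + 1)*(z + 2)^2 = z^4 - 3*z^3 - 32*z^2 - 60*z - 32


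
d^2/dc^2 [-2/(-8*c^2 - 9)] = 96*(8*c^2 - 3)/(8*c^2 + 9)^3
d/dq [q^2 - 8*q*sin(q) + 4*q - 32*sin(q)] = -8*q*cos(q) + 2*q - 8*sin(q) - 32*cos(q) + 4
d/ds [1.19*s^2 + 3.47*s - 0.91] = 2.38*s + 3.47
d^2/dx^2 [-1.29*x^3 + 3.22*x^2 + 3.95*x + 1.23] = 6.44 - 7.74*x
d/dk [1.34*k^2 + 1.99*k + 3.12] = 2.68*k + 1.99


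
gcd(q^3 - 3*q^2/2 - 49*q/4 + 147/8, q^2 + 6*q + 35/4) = q + 7/2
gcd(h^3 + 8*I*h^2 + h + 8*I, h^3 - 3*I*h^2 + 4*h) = h + I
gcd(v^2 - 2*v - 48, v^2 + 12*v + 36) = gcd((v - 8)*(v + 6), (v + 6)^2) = v + 6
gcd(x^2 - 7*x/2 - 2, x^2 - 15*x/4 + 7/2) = 1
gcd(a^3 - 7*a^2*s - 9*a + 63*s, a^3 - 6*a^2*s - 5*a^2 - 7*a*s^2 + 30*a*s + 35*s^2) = -a + 7*s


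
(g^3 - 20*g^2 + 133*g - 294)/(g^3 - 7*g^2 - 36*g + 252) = (g - 7)/(g + 6)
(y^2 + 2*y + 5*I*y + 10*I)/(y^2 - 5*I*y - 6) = (y^2 + y*(2 + 5*I) + 10*I)/(y^2 - 5*I*y - 6)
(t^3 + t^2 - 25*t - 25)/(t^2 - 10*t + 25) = (t^2 + 6*t + 5)/(t - 5)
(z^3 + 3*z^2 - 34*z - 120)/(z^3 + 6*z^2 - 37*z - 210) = (z + 4)/(z + 7)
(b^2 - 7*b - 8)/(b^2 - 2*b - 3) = (b - 8)/(b - 3)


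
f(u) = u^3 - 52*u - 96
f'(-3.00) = -25.00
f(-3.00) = 33.00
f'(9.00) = 191.00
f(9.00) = 165.00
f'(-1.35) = -46.53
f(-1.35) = -28.26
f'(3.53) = -14.62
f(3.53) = -235.57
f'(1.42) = -45.95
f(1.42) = -166.98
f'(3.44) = -16.50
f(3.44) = -234.17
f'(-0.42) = -51.47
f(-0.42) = -74.23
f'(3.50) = -15.25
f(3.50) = -235.12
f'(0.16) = -51.92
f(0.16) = -104.32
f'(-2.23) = -37.08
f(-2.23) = 8.87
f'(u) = 3*u^2 - 52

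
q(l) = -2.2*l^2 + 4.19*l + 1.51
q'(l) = 4.19 - 4.4*l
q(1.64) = 2.46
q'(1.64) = -3.03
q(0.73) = 3.40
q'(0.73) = 0.98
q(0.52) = 3.09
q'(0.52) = 1.90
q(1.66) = 2.40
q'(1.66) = -3.11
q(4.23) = -20.13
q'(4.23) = -14.42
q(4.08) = -18.02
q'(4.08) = -13.76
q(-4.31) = -57.42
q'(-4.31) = 23.15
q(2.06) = 0.81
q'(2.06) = -4.87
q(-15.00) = -556.34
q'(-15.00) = 70.19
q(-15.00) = -556.34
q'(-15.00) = 70.19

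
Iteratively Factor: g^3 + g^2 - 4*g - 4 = (g + 1)*(g^2 - 4) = (g + 1)*(g + 2)*(g - 2)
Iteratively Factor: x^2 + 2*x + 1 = (x + 1)*(x + 1)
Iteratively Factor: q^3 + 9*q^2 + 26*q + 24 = (q + 3)*(q^2 + 6*q + 8) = (q + 2)*(q + 3)*(q + 4)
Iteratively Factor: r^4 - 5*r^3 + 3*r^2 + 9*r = (r)*(r^3 - 5*r^2 + 3*r + 9) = r*(r - 3)*(r^2 - 2*r - 3) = r*(r - 3)^2*(r + 1)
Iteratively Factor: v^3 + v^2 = (v + 1)*(v^2) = v*(v + 1)*(v)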